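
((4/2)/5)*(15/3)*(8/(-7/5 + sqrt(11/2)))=1120/177 + 400*sqrt(22)/177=16.93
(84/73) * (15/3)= 420/73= 5.75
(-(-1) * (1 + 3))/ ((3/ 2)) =8/ 3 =2.67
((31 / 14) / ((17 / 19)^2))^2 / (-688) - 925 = -10418067060881 / 11262639808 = -925.01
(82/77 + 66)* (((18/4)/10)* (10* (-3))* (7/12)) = -11619/22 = -528.14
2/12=1/6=0.17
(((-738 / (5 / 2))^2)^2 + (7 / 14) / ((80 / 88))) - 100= 18984773302479 / 2500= 7593909320.99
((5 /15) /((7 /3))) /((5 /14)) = 2 /5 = 0.40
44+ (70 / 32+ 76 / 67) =50729 / 1072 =47.32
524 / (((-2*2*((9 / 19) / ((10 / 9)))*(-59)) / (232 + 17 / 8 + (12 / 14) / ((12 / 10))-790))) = -2891.39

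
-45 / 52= -0.87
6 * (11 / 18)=11 / 3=3.67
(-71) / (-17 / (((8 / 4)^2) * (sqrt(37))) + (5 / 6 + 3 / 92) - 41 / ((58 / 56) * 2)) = 796342194111 / 211999404631 - 4832829207 * sqrt(37) / 211999404631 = 3.62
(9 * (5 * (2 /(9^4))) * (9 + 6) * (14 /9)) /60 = 35 /6561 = 0.01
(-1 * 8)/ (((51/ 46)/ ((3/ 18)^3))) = -46/ 1377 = -0.03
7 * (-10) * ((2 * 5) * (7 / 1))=-4900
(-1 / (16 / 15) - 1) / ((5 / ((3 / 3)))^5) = -31 / 50000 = -0.00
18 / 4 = 9 / 2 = 4.50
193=193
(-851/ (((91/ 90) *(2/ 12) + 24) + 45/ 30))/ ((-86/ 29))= 6663330/ 596023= 11.18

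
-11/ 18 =-0.61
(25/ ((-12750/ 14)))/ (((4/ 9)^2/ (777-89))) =-8127/ 85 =-95.61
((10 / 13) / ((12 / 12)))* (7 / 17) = 70 / 221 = 0.32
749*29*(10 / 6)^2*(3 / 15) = 12067.22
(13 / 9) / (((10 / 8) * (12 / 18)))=26 / 15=1.73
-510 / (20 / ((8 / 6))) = -34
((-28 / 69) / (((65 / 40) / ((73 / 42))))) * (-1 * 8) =9344 / 2691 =3.47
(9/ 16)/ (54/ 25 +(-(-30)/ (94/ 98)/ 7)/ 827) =2915175/ 11222272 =0.26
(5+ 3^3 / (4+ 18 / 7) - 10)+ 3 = 2.11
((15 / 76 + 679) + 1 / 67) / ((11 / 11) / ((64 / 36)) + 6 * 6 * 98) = 13834196 / 71869761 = 0.19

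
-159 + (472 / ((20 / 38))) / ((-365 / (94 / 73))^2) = -564375419251 / 3549780125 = -158.99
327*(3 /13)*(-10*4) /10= -3924 /13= -301.85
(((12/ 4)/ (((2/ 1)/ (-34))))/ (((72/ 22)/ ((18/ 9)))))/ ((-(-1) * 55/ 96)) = -272/ 5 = -54.40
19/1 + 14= 33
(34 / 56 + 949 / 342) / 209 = 16193 / 1000692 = 0.02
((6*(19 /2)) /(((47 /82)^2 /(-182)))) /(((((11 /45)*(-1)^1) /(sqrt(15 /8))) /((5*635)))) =2491553405250*sqrt(30) /24299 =561619821.10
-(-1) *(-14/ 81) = -14/ 81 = -0.17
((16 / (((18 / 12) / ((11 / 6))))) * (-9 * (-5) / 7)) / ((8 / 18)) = 1980 / 7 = 282.86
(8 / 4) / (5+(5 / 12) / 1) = 24 / 65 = 0.37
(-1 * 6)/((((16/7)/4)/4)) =-42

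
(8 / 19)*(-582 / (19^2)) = -4656 / 6859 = -0.68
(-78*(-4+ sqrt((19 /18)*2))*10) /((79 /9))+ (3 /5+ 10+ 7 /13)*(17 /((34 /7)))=2025386 /5135 - 2340*sqrt(19) /79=265.32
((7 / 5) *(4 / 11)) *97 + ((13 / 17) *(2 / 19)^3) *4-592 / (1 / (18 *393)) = -26856786975692 / 6413165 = -4187758.61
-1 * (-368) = 368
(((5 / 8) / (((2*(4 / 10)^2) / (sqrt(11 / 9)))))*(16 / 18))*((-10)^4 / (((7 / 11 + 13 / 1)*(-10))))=-6875*sqrt(11) / 162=-140.75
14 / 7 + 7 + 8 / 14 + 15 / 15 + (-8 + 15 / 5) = 39 / 7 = 5.57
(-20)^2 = 400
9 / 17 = 0.53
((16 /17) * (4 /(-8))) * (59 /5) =-472 /85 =-5.55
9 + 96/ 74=381/ 37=10.30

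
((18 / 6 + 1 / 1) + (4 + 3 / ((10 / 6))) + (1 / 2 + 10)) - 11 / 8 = 757 / 40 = 18.92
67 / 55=1.22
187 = 187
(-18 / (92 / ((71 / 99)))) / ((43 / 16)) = -568 / 10879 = -0.05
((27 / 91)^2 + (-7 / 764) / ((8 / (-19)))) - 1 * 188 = -187.89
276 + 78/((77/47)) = 24918/77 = 323.61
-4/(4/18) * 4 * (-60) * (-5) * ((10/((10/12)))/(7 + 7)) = -129600/7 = -18514.29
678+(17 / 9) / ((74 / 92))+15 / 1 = 231551 / 333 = 695.35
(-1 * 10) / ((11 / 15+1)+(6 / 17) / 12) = -5100 / 899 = -5.67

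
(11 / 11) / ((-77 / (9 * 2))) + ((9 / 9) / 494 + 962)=36583741 / 38038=961.77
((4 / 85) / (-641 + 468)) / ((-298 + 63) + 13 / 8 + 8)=0.00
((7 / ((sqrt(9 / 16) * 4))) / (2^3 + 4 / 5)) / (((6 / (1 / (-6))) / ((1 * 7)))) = -245 / 4752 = -0.05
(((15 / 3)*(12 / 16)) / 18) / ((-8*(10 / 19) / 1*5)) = -0.01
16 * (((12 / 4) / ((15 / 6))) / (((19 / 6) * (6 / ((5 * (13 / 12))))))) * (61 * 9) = 57096 / 19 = 3005.05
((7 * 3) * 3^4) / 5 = 1701 / 5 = 340.20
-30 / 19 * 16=-480 / 19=-25.26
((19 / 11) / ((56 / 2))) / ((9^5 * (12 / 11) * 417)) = 19 / 8273473488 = 0.00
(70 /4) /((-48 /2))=-35 /48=-0.73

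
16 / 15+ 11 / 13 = 373 / 195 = 1.91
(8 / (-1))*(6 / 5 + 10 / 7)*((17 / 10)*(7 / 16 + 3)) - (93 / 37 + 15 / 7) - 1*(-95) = -42142 / 1295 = -32.54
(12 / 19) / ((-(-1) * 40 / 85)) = 51 / 38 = 1.34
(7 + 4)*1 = 11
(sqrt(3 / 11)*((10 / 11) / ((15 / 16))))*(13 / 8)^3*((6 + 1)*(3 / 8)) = 15379*sqrt(33) / 15488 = 5.70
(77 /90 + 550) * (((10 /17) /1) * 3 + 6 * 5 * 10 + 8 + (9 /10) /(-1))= 2603139539 /15300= 170139.84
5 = 5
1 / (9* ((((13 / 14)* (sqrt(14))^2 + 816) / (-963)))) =-107 / 829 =-0.13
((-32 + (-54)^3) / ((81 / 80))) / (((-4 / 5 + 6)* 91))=-31499200 / 95823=-328.72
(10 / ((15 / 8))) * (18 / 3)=32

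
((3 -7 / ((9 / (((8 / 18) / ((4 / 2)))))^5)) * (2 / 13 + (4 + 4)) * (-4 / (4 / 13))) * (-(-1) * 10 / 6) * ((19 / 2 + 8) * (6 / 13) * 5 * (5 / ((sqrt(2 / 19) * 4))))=-2425494347005625 * sqrt(38) / 181312788852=-82463.85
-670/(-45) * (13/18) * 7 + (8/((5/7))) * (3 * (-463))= -6270019/405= -15481.53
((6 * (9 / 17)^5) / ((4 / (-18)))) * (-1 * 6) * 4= 38263752 / 1419857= 26.95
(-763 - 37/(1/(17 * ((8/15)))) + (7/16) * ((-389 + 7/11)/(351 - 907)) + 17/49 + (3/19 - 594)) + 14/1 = -143288518907/85409940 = -1677.66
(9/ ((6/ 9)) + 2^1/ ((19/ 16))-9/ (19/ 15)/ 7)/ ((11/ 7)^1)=3769/ 418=9.02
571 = 571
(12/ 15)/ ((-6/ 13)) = -26/ 15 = -1.73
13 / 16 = 0.81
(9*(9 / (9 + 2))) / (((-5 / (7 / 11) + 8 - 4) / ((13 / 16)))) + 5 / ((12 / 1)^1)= -599 / 528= -1.13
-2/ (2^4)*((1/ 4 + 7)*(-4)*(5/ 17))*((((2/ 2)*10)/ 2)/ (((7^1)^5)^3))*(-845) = -612625/ 645668365352248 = -0.00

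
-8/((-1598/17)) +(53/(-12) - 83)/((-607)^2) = 17636249/207805236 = 0.08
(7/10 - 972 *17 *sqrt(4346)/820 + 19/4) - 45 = -4131 *sqrt(4346)/205 - 791/20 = -1368.00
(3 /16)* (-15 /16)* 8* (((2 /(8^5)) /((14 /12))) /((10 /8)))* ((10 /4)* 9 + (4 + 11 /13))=-19197 /11927552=-0.00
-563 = -563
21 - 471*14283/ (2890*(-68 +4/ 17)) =1204437/ 21760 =55.35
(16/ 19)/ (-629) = -16/ 11951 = -0.00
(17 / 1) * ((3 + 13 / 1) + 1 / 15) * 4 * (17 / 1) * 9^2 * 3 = 22566276 / 5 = 4513255.20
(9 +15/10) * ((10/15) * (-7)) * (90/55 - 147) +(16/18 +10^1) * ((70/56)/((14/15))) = 7137.40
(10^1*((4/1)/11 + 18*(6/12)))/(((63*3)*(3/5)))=5150/6237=0.83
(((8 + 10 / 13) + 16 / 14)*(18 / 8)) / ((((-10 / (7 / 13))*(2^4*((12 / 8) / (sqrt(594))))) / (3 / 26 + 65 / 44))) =-336159*sqrt(66) / 1406080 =-1.94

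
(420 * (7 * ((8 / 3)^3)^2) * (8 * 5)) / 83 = 509496.99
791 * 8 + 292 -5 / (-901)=5964625 / 901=6620.01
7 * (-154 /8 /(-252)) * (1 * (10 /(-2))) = -2.67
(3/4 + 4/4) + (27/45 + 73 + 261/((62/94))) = 292057/620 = 471.06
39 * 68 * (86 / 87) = 76024 / 29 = 2621.52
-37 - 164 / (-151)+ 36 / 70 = -187087 / 5285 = -35.40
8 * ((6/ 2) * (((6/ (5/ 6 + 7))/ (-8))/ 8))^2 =729/ 70688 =0.01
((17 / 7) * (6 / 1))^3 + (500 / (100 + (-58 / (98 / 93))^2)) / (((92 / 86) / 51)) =183849375317406 / 59277228101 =3101.52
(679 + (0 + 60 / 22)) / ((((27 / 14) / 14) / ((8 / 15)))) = 11758432 / 4455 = 2639.38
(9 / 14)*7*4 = 18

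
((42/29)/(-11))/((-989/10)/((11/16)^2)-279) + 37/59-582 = -293829878833/505407157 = -581.37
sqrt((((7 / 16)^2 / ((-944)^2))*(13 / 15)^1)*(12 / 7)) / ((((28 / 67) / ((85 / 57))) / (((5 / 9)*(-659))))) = -3753005*sqrt(455) / 108476928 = -0.74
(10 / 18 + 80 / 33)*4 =1180 / 99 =11.92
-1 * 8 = -8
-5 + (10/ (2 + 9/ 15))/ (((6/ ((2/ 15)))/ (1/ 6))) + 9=1409/ 351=4.01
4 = 4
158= 158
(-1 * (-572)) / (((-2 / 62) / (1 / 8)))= -4433 / 2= -2216.50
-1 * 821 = -821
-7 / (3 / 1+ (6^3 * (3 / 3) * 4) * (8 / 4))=-7 / 1731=-0.00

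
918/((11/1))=918/11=83.45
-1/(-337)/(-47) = -1/15839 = -0.00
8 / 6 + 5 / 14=71 / 42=1.69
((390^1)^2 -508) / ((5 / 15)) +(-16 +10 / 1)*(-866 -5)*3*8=580200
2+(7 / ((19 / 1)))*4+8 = 218 / 19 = 11.47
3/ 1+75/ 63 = 88/ 21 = 4.19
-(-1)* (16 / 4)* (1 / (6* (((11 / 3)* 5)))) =0.04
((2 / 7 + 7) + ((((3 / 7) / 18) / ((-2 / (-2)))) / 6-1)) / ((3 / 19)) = 30115 / 756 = 39.83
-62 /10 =-31 /5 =-6.20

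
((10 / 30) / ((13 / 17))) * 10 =170 / 39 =4.36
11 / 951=0.01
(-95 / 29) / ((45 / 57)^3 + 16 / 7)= -4561235 / 3867701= -1.18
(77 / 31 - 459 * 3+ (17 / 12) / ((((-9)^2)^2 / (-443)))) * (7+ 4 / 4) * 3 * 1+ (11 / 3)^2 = -6707273483 / 203391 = -32977.24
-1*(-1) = 1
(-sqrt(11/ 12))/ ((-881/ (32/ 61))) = 16 * sqrt(33)/ 161223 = 0.00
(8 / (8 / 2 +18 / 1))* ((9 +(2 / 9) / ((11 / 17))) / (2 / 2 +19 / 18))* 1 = 200 / 121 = 1.65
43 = 43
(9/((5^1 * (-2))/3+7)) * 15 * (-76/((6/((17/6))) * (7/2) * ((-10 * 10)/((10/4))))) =2907/308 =9.44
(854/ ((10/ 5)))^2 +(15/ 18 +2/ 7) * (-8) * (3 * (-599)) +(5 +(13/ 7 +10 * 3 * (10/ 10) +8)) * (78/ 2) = 1401161/ 7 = 200165.86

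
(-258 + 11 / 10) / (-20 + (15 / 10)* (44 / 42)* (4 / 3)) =53949 / 3760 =14.35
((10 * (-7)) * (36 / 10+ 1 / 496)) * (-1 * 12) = 187593 / 62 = 3025.69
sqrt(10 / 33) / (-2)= -sqrt(330) / 66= -0.28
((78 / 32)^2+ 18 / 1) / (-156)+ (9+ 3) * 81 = 12937221 / 13312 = 971.85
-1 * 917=-917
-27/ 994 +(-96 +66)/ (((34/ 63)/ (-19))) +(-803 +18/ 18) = 4294615/ 16898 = 254.15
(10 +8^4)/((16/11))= 22583/8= 2822.88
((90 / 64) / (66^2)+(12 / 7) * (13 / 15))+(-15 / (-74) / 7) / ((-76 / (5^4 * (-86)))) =8370802353 / 381082240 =21.97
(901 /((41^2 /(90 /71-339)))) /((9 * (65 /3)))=-7201693 /7757815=-0.93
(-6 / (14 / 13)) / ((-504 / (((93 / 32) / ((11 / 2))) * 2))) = 403 / 34496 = 0.01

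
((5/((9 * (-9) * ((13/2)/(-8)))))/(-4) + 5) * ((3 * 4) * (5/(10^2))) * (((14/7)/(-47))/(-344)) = 1049/2837484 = 0.00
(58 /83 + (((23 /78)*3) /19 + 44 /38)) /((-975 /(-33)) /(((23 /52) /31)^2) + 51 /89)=40414659967 /3081840787092938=0.00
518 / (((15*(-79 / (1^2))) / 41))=-21238 / 1185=-17.92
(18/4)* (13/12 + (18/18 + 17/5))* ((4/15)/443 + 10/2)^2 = 363270759089/588747000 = 617.02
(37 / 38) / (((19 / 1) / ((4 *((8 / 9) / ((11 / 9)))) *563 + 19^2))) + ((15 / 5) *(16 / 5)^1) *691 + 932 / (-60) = 800613067 / 119130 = 6720.50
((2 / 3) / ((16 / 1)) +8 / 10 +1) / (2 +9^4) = 0.00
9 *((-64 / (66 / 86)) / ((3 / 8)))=-22016 / 11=-2001.45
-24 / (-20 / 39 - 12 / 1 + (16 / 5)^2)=10.56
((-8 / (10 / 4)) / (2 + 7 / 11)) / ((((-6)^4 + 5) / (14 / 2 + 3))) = -352 / 37729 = -0.01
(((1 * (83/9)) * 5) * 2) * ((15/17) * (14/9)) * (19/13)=1103900/5967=185.00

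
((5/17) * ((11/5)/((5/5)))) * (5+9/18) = 121/34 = 3.56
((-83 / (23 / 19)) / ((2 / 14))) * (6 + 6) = -5759.48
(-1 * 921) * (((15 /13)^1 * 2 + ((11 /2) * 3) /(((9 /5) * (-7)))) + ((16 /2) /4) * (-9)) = 2849881 /182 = 15658.69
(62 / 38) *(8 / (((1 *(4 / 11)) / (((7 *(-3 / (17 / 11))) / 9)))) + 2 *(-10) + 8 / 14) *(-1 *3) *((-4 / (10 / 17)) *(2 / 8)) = -291307 / 665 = -438.06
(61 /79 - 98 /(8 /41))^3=-3979390040033563 /31554496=-126111665.36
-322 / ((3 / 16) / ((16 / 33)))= -82432 / 99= -832.65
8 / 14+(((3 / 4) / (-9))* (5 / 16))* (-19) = 1433 / 1344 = 1.07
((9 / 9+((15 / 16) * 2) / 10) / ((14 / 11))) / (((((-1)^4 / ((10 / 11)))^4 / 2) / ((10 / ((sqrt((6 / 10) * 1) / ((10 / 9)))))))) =1187500 * sqrt(15) / 251559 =18.28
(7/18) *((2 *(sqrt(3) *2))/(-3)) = -14 *sqrt(3)/27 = -0.90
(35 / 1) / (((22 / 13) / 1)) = 455 / 22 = 20.68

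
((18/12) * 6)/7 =9/7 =1.29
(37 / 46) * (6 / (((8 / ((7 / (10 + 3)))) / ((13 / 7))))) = 111 / 184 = 0.60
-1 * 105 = -105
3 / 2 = 1.50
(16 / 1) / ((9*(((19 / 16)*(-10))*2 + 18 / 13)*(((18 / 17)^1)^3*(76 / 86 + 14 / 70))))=-109854680 / 1777893219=-0.06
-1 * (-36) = 36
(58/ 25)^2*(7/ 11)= 3.43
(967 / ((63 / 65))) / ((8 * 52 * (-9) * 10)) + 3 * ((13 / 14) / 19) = 82715 / 689472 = 0.12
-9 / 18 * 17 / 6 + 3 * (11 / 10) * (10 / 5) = 311 / 60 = 5.18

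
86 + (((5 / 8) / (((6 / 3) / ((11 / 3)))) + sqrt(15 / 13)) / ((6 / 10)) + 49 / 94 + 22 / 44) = 90.72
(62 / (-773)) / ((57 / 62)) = -0.09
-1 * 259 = -259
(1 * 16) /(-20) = -4 /5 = -0.80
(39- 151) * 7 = -784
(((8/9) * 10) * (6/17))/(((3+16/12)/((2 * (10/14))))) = 1600/1547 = 1.03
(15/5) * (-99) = -297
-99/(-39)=33/13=2.54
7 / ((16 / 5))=35 / 16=2.19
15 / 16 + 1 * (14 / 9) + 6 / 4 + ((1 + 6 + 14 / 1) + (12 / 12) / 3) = 3647 / 144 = 25.33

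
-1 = -1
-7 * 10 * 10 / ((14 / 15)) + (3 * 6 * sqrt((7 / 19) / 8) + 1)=-749 + 9 * sqrt(266) / 38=-745.14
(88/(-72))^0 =1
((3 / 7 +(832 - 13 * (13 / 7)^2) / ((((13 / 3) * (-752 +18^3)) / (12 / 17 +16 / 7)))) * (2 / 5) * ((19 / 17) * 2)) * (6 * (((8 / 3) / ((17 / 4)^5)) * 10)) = 0.06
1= 1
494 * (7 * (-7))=-24206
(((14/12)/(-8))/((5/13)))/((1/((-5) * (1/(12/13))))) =1183/576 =2.05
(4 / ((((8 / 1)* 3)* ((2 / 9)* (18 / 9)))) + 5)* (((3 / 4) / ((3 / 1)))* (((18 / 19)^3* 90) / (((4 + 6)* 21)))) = 94041 / 192052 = 0.49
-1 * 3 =-3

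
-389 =-389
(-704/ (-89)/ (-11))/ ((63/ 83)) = -5312/ 5607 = -0.95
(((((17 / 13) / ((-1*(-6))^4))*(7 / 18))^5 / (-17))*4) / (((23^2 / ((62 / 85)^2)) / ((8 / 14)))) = -666827329 / 530053859921952668412189081600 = -0.00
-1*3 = -3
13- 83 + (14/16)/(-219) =-122647/1752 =-70.00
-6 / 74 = -3 / 37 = -0.08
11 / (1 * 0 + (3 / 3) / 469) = 5159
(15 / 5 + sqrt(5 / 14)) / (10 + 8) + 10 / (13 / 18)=sqrt(70) / 252 + 1093 / 78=14.05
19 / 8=2.38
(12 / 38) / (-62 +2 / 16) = -0.01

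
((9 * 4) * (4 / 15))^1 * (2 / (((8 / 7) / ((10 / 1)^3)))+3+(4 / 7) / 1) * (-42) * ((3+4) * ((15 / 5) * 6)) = -89087040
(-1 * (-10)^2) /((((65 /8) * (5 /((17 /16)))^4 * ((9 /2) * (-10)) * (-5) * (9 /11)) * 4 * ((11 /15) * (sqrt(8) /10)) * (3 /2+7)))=-4913 * sqrt(2) /359424000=-0.00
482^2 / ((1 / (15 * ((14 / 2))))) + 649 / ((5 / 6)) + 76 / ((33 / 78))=1341723814 / 55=24394978.44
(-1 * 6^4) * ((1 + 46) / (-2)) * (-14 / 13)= -32798.77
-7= -7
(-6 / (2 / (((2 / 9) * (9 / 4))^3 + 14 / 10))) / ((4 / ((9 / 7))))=-1647 / 1120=-1.47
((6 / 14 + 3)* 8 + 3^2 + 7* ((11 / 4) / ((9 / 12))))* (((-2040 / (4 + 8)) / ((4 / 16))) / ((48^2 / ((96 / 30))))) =-11084 / 189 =-58.65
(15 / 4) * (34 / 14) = 255 / 28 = 9.11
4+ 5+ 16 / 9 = 97 / 9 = 10.78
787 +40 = 827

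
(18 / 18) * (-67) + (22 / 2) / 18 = -1195 / 18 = -66.39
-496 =-496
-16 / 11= -1.45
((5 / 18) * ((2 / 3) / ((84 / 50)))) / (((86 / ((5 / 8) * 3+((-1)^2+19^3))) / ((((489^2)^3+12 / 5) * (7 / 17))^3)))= 31829849306080887567298419662807230645591718550327587245 / 20280864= 1569452332310935449658280000000000000000000000000.00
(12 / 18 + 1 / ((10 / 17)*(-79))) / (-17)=-1529 / 40290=-0.04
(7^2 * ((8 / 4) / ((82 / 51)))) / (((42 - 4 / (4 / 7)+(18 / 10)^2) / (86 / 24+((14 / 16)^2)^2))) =1066968875 / 160546816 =6.65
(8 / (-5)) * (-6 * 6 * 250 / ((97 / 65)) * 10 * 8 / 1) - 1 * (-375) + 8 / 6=224749513 / 291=772335.10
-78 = -78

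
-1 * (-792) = 792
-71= -71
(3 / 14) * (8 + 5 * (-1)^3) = 9 / 14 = 0.64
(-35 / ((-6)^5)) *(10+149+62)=7735 / 7776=0.99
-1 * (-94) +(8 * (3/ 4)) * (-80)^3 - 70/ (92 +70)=-248824421/ 81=-3071906.43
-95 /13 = -7.31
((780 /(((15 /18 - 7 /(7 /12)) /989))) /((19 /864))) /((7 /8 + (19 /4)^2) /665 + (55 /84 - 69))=45987.86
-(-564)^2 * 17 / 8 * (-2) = 1351908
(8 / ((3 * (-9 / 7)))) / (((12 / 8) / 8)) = -896 / 81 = -11.06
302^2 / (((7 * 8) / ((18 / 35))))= 205209 / 245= 837.59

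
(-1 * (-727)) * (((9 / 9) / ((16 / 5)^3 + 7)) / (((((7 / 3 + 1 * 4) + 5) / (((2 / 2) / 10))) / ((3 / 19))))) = 54525 / 2140844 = 0.03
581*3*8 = 13944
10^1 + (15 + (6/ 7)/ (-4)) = 347/ 14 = 24.79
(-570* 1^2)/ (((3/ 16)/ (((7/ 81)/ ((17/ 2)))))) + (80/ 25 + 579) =3795647/ 6885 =551.29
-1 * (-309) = 309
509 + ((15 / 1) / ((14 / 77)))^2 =29261 / 4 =7315.25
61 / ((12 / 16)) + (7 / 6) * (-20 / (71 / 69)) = 12494 / 213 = 58.66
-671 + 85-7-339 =-932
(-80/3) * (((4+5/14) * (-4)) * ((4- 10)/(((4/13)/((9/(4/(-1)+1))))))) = 190320/7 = 27188.57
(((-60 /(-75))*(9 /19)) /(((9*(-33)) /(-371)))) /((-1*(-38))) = 742 /59565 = 0.01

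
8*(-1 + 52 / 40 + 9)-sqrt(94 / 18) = 372 / 5-sqrt(47) / 3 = 72.11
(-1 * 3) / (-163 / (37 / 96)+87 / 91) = 3367 / 473583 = 0.01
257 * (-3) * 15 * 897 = -10373805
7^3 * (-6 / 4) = -1029 / 2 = -514.50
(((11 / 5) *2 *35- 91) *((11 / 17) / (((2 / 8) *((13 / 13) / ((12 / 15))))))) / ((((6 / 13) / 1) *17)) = 24024 / 1445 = 16.63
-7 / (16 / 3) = -21 / 16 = -1.31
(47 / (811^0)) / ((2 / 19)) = 893 / 2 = 446.50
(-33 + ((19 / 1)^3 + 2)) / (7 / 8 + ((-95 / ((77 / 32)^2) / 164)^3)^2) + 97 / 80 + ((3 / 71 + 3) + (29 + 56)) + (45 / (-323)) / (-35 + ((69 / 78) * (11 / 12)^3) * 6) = 22728729060456760537496143318765479050338499453 / 2879723016643967060668322589403093627797520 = 7892.68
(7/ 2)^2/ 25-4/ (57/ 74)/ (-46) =79039/ 131100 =0.60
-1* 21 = -21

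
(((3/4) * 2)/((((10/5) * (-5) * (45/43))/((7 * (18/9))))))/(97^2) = -301/1411350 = -0.00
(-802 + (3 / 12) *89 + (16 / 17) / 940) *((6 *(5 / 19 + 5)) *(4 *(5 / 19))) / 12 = -623019450 / 288439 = -2159.97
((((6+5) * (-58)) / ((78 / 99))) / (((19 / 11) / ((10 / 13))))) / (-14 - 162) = 52635 / 25688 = 2.05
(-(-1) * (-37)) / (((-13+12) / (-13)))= -481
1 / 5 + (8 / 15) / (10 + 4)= 5 / 21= 0.24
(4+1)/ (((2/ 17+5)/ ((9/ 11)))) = 255/ 319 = 0.80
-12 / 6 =-2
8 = 8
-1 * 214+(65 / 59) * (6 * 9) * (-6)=-33686 / 59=-570.95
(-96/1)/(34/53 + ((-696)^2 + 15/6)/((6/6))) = -3392/17116143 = -0.00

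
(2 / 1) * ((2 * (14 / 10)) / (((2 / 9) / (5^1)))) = 126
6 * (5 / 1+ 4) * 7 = 378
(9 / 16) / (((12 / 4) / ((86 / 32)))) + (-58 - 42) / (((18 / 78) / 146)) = -48588413 / 768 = -63266.16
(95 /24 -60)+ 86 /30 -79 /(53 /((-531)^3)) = 473119166829 /2120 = 223169418.32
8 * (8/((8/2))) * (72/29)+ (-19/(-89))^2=9135461/229709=39.77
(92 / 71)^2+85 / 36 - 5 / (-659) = 484078931 / 119592684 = 4.05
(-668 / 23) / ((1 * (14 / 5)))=-1670 / 161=-10.37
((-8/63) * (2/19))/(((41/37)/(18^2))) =-21312/5453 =-3.91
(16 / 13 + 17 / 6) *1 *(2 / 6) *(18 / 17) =317 / 221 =1.43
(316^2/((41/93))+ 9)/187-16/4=9256309/7667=1207.29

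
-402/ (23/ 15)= -6030/ 23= -262.17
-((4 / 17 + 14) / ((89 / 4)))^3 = -907039232 / 3463512697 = -0.26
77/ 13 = 5.92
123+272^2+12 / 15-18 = 370449 / 5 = 74089.80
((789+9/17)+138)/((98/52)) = 409968/833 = 492.16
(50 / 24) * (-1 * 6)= -25 / 2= -12.50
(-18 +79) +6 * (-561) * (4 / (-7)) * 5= 9678.14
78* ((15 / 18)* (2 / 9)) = 130 / 9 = 14.44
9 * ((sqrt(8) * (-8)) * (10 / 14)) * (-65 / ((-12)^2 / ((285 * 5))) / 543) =154375 * sqrt(2) / 1267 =172.31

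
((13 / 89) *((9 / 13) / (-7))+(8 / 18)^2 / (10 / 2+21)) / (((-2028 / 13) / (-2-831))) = -534667 / 14619852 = -0.04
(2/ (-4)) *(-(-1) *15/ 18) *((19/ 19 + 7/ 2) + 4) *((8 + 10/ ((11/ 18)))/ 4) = -5695/ 264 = -21.57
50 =50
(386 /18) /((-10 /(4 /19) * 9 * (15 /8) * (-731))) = 3088 /84375675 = 0.00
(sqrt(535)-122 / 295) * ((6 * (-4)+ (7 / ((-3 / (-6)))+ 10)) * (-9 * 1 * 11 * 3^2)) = 0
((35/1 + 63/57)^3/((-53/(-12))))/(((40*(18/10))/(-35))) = -5649504980/1090581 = -5180.27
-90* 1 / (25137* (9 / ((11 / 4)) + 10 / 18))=-330 / 352849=-0.00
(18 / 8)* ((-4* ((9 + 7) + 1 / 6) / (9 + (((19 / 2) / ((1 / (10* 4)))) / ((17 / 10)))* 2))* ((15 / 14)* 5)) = -371025 / 217084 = -1.71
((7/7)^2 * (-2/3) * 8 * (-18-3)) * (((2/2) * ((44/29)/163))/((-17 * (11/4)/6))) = -10752/80359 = -0.13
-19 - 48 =-67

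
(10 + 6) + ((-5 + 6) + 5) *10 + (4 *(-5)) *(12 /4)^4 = -1544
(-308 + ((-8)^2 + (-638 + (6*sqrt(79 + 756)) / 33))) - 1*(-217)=-665 + 2*sqrt(835) / 11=-659.75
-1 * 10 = -10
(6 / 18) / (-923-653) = -1 / 4728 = -0.00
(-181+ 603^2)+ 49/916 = 363428.05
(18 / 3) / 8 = 3 / 4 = 0.75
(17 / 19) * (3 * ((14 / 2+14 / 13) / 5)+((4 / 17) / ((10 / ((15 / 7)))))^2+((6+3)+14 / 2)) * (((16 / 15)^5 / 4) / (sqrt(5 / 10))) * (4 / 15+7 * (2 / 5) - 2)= 16098153988096 * sqrt(2) / 2343632484375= 9.71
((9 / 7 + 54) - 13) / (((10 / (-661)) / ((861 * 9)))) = -21659119.20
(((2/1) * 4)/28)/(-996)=-1/3486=-0.00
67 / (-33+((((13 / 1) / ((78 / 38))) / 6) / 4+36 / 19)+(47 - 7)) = 1368 / 187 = 7.32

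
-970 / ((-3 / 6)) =1940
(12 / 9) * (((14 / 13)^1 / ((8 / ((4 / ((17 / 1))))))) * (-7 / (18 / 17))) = -98 / 351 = -0.28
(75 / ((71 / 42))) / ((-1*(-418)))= 1575 / 14839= 0.11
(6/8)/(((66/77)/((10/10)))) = 7/8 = 0.88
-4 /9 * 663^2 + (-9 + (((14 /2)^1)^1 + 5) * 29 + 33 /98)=-19112417 /98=-195024.66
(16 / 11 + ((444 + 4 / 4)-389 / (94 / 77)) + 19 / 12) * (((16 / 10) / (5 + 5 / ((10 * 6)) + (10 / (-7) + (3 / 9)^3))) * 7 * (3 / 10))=4248041868 / 36073675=117.76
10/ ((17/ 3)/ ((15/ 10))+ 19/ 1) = 18/ 41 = 0.44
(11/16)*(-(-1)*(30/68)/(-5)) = -33/544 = -0.06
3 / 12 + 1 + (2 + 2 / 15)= 203 / 60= 3.38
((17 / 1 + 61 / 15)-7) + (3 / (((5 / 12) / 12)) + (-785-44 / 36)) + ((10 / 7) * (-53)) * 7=-54709 / 45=-1215.76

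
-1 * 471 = -471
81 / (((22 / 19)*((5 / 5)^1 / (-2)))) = -1539 / 11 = -139.91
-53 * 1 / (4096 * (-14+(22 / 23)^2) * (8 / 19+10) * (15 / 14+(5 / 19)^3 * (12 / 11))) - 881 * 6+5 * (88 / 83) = -128923775075130199703 / 24414150891479040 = -5280.70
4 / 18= 2 / 9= 0.22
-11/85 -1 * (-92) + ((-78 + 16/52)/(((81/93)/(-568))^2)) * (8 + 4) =-106468282748969/268515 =-396507765.86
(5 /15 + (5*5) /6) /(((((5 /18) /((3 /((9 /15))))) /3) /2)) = 486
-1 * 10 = -10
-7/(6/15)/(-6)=35/12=2.92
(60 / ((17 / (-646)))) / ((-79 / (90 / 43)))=205200 / 3397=60.41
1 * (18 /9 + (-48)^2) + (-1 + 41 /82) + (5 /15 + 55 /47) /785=510368959 /221370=2305.50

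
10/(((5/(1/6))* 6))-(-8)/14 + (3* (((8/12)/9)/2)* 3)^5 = 2147/3402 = 0.63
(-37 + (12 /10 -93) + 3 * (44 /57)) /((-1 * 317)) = 12016 /30115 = 0.40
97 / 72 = 1.35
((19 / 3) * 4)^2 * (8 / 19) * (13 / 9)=31616 / 81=390.32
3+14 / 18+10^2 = 934 / 9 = 103.78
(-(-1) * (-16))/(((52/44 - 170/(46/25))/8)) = 8096/5769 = 1.40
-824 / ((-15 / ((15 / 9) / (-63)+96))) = 14946536 / 2835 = 5272.15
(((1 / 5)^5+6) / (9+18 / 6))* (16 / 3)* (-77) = -5775308 / 28125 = -205.34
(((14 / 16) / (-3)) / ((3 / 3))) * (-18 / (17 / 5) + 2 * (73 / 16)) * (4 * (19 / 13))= -69293 / 10608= -6.53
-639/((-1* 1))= 639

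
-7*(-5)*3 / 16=6.56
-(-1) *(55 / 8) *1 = 55 / 8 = 6.88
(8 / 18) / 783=4 / 7047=0.00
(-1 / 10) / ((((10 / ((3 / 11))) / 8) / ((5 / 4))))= -3 / 110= -0.03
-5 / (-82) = 5 / 82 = 0.06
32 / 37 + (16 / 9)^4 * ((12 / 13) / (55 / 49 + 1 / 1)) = 71235680 / 13675311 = 5.21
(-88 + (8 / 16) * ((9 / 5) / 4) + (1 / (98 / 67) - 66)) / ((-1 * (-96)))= -300059 / 188160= -1.59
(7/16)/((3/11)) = 77/48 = 1.60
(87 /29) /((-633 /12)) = -12 /211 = -0.06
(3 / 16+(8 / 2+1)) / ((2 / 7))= 581 / 32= 18.16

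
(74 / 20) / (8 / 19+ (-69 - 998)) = -703 / 202650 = -0.00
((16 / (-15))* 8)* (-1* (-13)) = -1664 / 15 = -110.93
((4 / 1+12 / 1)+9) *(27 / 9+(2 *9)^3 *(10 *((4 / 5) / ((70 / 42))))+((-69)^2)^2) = 567377940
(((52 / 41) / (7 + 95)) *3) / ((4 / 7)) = 91 / 1394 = 0.07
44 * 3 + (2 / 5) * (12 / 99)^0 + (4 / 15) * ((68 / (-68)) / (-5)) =9934 / 75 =132.45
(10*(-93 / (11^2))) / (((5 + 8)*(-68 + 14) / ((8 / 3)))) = 1240 / 42471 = 0.03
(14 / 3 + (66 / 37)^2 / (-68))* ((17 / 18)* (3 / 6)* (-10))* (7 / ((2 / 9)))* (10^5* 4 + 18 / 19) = -42899916604825 / 156066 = -274883168.69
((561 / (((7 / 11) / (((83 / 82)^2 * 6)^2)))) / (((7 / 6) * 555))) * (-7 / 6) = -878595896673 / 14637441980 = -60.02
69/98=0.70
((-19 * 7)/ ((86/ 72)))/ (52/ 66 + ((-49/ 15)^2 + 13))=-423225/ 92966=-4.55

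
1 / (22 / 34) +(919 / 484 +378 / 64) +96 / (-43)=1185103 / 166496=7.12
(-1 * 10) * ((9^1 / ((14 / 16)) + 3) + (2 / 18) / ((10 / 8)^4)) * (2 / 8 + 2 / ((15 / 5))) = -5774087 / 47250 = -122.20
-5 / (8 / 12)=-15 / 2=-7.50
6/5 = 1.20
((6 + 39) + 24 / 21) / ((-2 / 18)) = -2907 / 7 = -415.29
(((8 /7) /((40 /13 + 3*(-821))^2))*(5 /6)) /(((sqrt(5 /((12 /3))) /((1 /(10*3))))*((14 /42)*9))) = 676*sqrt(5) /966410336745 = 0.00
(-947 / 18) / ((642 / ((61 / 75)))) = -0.07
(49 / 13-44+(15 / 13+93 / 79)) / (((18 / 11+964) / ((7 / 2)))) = -2997071 / 21817588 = -0.14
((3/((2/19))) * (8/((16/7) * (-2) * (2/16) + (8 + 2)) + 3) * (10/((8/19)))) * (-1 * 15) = -3438525/88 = -39074.15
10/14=5/7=0.71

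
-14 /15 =-0.93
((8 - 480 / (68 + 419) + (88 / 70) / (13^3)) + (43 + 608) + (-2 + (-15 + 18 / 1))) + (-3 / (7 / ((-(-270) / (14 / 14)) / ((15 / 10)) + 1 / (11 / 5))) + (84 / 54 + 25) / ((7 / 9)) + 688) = 537078086758 / 411926515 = 1303.82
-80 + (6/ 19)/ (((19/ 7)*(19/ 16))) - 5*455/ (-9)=172.88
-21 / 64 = -0.33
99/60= 33/20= 1.65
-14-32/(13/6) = -374/13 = -28.77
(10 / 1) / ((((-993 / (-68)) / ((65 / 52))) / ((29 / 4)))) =12325 / 1986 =6.21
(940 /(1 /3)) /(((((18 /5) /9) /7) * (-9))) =-16450 /3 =-5483.33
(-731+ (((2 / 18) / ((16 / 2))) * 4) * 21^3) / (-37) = 433 / 74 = 5.85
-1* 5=-5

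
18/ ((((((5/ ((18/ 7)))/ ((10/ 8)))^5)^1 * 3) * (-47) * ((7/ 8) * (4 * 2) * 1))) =-177147/ 88472048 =-0.00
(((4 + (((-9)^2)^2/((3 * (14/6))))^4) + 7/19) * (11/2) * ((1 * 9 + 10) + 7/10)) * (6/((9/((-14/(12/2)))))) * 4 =-152588800472057391508/293265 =-520310301168081.40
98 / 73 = 1.34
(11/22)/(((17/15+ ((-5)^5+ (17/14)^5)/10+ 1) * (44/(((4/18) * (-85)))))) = 114287600/165112849869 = 0.00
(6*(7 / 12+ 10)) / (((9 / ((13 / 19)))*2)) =1651 / 684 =2.41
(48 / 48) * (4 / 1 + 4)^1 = 8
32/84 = 8/21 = 0.38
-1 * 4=-4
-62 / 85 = -0.73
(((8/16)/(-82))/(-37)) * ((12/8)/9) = 1/36408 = 0.00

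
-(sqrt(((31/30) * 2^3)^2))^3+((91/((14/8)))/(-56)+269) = -14026361/47250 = -296.85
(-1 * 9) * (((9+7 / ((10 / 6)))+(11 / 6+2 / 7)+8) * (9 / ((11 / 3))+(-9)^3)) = 58705236 / 385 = 152481.13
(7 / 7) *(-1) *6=-6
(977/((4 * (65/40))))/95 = 1954/1235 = 1.58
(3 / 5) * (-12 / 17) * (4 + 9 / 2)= -18 / 5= -3.60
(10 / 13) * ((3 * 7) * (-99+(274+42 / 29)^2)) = 13382225850 / 10933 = 1224021.39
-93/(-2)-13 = 67/2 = 33.50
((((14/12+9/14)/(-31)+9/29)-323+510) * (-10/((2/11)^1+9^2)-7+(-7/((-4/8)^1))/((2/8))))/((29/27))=1388680371990/162969821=8521.09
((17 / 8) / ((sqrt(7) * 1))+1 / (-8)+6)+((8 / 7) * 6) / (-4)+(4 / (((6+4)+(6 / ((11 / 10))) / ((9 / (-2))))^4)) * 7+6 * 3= 17 * sqrt(7) / 56+548701045883 / 24754835000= 22.97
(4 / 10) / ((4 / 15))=1.50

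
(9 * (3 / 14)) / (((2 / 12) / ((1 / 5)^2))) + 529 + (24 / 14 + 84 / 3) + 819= 241181 / 175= 1378.18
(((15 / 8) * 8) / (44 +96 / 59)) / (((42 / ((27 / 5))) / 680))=135405 / 4711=28.74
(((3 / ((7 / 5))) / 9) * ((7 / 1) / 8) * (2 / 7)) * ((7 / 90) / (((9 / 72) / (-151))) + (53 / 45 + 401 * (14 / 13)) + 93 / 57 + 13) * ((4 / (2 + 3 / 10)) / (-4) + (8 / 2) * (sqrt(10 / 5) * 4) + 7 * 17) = 2246500 * sqrt(2) / 6669 + 56724125 / 22724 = 2972.61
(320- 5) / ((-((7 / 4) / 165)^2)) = -19602000 / 7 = -2800285.71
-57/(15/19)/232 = -361/1160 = -0.31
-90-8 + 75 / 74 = -96.99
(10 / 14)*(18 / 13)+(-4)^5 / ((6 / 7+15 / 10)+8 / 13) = -16910798 / 49231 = -343.50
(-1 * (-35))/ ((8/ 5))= 175/ 8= 21.88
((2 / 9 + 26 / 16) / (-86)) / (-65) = 133 / 402480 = 0.00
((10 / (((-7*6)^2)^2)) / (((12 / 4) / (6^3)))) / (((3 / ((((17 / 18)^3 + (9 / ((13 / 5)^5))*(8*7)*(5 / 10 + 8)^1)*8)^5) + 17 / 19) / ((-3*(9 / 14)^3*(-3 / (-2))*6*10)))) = -3382812977922408789777853919532886746156861149521322536889925 / 182360505843746427767425450065910357134441656928944427701946904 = -0.02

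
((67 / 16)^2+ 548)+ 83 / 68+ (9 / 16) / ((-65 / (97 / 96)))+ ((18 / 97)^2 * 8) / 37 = 566.75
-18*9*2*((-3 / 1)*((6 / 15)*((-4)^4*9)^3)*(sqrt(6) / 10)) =11888133931008*sqrt(6) / 25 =1164794484993.47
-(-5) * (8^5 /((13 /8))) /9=1310720 /117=11202.74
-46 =-46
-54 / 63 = -6 / 7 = -0.86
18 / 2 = 9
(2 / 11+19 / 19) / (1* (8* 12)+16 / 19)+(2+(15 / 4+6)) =11.76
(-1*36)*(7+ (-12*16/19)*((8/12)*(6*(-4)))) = -115380/19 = -6072.63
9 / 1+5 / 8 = 77 / 8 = 9.62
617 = 617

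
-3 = -3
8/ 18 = 4/ 9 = 0.44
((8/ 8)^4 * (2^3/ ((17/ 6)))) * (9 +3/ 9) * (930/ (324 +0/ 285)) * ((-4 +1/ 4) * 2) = -86800/ 153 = -567.32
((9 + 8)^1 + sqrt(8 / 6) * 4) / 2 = 4 * sqrt(3) / 3 + 17 / 2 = 10.81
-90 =-90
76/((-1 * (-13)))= 76/13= 5.85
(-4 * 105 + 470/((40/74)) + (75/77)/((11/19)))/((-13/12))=-4585818/11011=-416.48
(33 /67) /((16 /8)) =33 /134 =0.25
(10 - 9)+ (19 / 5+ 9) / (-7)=-29 / 35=-0.83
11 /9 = 1.22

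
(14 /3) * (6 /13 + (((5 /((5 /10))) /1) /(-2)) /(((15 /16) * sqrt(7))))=28 /13 -32 * sqrt(7) /9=-7.25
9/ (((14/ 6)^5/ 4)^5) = 7808611824626688/ 1341068619663964900807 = 0.00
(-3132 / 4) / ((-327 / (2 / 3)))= 1.60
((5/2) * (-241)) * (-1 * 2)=1205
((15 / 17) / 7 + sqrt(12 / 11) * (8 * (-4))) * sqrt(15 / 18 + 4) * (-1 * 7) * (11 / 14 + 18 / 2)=-685 * sqrt(174) / 476 + 2192 * sqrt(638) / 11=5014.38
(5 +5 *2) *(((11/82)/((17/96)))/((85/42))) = 66528/11849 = 5.61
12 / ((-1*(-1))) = 12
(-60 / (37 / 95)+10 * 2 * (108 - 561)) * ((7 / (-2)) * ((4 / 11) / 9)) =530320 / 407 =1303.00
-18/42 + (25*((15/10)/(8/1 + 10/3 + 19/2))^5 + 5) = 39062913343/8544921875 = 4.57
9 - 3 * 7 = -12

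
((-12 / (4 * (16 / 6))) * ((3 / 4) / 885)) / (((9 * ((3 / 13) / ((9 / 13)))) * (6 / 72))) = -9 / 2360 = -0.00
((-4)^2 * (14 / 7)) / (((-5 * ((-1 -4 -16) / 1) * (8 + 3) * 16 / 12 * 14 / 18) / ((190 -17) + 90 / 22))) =4.73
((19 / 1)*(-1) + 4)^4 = 50625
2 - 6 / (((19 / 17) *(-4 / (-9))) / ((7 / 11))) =-2377 / 418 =-5.69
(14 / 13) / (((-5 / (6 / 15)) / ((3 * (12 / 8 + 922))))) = -77574 / 325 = -238.69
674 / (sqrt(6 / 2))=674 * sqrt(3) / 3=389.13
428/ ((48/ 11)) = 1177/ 12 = 98.08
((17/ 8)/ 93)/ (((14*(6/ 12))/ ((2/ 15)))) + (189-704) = -20115883/ 39060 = -515.00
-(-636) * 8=5088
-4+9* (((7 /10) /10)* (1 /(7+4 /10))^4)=-29985001 /7496644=-4.00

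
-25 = -25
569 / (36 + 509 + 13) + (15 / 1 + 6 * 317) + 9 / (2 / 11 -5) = 56668273 / 29574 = 1916.15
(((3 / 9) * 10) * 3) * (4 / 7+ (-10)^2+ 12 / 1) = 7880 / 7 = 1125.71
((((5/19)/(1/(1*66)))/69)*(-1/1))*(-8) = 880/437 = 2.01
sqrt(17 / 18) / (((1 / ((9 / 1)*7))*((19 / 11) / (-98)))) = -11319*sqrt(34) / 19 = -3473.71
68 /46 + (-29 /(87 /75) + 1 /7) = -3764 /161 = -23.38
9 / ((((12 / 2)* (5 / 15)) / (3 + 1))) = 18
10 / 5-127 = -125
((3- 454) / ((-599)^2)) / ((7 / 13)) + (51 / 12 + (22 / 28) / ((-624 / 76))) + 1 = 576741943 / 111945912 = 5.15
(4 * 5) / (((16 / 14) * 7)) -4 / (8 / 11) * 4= -39 / 2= -19.50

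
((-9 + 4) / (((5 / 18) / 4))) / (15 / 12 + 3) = -16.94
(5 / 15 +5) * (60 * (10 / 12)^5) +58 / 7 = 232844 / 1701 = 136.89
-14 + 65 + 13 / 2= 115 / 2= 57.50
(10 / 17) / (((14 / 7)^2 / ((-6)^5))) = -19440 / 17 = -1143.53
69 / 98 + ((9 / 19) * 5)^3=9403521 / 672182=13.99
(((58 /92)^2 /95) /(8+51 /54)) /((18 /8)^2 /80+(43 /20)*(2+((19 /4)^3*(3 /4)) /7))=3875328 /240695247043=0.00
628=628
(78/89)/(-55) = -78/4895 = -0.02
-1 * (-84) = 84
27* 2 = 54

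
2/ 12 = 1/ 6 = 0.17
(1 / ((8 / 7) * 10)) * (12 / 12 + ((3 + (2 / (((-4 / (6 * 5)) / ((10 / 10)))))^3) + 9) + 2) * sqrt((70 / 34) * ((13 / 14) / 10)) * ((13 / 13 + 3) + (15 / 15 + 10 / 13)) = -11025 * sqrt(221) / 221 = -741.62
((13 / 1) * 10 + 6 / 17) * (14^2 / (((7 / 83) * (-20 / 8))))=-10299968 / 85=-121176.09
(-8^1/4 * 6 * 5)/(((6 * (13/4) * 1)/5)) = -200/13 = -15.38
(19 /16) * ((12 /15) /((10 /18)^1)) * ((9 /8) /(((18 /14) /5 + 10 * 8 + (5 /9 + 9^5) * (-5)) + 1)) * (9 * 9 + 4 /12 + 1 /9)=-7896609 /14876392640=-0.00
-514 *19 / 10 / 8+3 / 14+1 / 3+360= 200317 / 840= 238.47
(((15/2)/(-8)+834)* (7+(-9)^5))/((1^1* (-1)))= 393485409/8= 49185676.12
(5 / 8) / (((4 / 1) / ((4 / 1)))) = 5 / 8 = 0.62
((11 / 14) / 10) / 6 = 0.01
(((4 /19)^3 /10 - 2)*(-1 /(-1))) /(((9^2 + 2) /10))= -1652 /6859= -0.24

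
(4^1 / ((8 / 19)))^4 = 130321 / 16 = 8145.06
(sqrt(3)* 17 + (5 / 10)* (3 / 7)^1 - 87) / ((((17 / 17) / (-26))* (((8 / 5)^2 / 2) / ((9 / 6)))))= 1184625 / 448 - 16575* sqrt(3) / 32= 1747.10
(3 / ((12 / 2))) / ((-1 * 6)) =-1 / 12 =-0.08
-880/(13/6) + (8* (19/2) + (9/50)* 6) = -106949/325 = -329.07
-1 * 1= -1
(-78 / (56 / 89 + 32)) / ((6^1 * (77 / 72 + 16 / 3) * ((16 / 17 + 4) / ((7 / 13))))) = -1513 / 223124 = -0.01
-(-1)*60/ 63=20/ 21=0.95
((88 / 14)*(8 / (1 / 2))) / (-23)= -4.37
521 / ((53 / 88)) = 45848 / 53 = 865.06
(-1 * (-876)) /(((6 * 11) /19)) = 2774 /11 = 252.18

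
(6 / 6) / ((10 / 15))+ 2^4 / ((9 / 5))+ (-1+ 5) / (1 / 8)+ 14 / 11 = 8645 / 198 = 43.66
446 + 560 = 1006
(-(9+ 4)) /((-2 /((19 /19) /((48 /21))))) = 2.84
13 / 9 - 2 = -5 / 9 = -0.56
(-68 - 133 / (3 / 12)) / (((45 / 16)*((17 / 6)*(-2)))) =640 / 17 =37.65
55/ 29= 1.90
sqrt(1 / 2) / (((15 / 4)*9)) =2*sqrt(2) / 135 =0.02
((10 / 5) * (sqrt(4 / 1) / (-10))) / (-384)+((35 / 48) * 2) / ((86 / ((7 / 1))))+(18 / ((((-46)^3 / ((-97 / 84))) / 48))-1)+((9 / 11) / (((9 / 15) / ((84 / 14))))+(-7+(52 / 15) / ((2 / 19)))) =1285707426709 / 38673539520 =33.25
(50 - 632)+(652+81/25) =1831/25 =73.24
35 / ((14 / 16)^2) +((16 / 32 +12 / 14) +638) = 9591 / 14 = 685.07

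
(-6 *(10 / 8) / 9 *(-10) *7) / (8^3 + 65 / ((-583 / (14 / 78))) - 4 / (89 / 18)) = 9080225 / 79569389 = 0.11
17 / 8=2.12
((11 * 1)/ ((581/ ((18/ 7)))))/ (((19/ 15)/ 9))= 26730/ 77273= 0.35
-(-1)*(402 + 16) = 418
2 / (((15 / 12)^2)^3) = 8192 / 15625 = 0.52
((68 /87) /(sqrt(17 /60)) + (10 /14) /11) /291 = 5 /22407 + 8 * sqrt(255) /25317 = 0.01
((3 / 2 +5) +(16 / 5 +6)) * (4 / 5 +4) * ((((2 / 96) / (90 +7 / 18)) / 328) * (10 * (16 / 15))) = 942 / 1667675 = 0.00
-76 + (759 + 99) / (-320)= -12589 / 160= -78.68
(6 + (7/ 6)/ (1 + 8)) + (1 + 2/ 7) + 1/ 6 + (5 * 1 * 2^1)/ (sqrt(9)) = 2063/ 189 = 10.92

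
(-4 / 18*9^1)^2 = 4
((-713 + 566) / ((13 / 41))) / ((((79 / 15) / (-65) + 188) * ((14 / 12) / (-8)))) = 3099600 / 183221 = 16.92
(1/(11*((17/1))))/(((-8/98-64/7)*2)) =-49/169048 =-0.00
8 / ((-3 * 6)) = -4 / 9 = -0.44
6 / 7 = 0.86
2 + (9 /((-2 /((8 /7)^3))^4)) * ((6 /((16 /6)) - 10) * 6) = -1769761238974 /13841287201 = -127.86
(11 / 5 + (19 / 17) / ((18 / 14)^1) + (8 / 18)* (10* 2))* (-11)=-131.54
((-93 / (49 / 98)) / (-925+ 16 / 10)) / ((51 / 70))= 21700 / 78489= 0.28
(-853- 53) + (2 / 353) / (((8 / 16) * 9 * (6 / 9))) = -959452 / 1059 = -906.00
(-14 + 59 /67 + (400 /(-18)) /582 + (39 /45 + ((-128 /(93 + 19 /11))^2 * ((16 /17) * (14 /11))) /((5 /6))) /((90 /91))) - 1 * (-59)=1998891650346577 /40485981604050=49.37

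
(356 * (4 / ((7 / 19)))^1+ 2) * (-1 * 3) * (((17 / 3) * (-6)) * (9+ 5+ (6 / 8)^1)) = 40726815 / 7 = 5818116.43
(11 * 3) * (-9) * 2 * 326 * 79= -15297876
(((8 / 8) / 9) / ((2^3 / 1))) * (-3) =-1 / 24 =-0.04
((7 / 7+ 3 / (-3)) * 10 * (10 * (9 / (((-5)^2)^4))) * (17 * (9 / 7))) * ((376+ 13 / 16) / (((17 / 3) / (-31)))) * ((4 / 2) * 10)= 0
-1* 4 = -4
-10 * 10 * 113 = -11300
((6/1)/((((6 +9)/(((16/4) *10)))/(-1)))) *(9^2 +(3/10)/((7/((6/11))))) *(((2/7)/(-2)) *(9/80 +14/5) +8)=-132480918/13475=-9831.61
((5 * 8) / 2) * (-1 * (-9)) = 180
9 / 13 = 0.69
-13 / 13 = -1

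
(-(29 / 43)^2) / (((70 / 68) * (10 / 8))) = -114376 / 323575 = -0.35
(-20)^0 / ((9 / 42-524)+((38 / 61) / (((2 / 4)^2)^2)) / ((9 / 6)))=-2562 / 1324915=-0.00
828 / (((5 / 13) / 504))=5425056 / 5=1085011.20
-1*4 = -4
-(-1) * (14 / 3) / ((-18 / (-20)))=5.19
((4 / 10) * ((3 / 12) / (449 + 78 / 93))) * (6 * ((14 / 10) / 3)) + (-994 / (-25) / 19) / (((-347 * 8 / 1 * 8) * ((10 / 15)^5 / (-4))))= 2050405931 / 588412064000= 0.00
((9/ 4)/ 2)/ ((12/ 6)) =9/ 16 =0.56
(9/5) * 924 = 8316/5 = 1663.20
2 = 2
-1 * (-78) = 78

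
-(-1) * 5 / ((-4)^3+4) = -1 / 12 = -0.08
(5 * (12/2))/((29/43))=1290/29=44.48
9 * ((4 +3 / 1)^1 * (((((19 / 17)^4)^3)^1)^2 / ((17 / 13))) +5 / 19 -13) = 63661223464586916949152887379206535 / 109641920834619645199851829830083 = 580.63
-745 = -745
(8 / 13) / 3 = 8 / 39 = 0.21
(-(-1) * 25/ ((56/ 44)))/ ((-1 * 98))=-275/ 1372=-0.20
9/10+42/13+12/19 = 11763/2470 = 4.76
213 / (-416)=-213 / 416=-0.51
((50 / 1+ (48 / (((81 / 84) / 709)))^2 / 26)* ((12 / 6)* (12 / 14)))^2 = 40715323951543450160704 / 6036849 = 6744466186174848.86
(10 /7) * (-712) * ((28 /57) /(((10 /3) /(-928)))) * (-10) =-26429440 /19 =-1391023.16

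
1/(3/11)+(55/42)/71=3663/994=3.69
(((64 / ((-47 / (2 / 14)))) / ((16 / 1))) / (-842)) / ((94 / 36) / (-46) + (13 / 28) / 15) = -2070 / 3700169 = -0.00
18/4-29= -49/2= -24.50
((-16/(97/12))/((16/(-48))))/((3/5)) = 960/97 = 9.90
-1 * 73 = -73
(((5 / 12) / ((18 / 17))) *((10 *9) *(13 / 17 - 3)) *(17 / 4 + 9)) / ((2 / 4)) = -25175 / 12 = -2097.92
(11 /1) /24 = 11 /24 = 0.46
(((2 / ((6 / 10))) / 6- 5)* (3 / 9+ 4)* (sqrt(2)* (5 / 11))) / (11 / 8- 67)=0.19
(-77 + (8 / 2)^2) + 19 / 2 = -51.50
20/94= 10/47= 0.21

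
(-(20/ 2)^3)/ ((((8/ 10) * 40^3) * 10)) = -1/ 512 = -0.00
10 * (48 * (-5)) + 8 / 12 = -7198 / 3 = -2399.33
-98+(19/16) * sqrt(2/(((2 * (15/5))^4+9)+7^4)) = -98+19 * sqrt(1853)/29648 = -97.97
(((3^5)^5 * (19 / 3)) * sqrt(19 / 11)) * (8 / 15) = 14309763181704 * sqrt(209) / 55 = 3761342663567.49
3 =3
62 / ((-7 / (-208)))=12896 / 7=1842.29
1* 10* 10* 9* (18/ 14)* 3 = 24300/ 7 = 3471.43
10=10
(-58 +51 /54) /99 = -1027 /1782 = -0.58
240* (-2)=-480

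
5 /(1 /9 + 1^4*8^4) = 0.00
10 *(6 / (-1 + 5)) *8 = 120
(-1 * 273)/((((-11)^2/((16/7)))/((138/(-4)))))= 21528/121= 177.92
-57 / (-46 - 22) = 57 / 68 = 0.84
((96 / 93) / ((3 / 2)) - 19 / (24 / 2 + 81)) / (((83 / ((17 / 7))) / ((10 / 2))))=1275 / 18011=0.07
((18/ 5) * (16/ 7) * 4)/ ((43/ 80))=18432/ 301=61.24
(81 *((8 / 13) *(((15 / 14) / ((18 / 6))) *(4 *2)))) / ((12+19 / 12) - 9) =31104 / 1001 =31.07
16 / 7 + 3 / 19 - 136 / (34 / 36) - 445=-586.56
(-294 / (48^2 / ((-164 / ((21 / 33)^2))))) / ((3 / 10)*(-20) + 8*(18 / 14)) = 34727 / 2880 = 12.06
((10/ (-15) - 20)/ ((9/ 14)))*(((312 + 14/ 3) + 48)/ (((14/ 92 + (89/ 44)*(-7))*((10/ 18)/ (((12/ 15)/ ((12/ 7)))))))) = 960987104/ 1366875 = 703.05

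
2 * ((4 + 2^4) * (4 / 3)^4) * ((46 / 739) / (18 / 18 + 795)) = 117760 / 11911941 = 0.01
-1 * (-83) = 83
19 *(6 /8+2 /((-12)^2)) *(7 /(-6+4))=-7315 /144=-50.80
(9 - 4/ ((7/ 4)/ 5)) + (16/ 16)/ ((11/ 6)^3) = -21115/ 9317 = -2.27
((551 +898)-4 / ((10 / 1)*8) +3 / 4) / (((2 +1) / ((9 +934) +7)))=1377215 / 3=459071.67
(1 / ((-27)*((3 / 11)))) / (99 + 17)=-11 / 9396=-0.00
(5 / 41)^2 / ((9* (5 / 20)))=100 / 15129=0.01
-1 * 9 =-9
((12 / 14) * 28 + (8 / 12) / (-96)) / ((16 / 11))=38005 / 2304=16.50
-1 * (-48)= 48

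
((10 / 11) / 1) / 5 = 2 / 11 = 0.18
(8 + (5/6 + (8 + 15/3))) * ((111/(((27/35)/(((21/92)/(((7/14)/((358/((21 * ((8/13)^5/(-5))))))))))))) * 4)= -56374260881575/10174464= -5540759.78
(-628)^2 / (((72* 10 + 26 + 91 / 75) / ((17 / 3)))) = 167613200 / 56041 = 2990.90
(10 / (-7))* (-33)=330 / 7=47.14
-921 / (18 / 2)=-102.33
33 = 33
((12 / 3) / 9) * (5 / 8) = 5 / 18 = 0.28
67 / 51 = 1.31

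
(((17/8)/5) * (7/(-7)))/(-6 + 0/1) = 17/240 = 0.07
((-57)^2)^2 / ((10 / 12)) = 63336006 / 5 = 12667201.20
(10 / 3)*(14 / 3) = 140 / 9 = 15.56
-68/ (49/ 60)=-4080/ 49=-83.27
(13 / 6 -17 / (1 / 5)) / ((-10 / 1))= 497 / 60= 8.28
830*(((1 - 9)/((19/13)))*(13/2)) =-561080/19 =-29530.53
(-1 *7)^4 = 2401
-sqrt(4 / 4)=-1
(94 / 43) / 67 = 94 / 2881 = 0.03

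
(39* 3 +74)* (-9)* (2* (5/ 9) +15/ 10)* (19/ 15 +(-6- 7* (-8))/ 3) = -2414813/ 30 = -80493.77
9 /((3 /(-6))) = -18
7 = 7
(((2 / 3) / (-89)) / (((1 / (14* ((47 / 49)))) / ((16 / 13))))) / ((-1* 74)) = 1504 / 898989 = 0.00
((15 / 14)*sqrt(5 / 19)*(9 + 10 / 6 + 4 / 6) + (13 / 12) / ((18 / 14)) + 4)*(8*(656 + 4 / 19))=4347176 / 171 + 8478240*sqrt(95) / 2527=58123.17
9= 9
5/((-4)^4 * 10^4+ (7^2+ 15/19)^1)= 95/48640946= 0.00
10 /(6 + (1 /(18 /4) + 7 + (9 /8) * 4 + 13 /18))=45 /83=0.54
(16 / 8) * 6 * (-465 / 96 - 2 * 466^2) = -41694417 / 8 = -5211802.12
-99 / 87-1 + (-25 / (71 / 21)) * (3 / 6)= -24029 / 4118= -5.84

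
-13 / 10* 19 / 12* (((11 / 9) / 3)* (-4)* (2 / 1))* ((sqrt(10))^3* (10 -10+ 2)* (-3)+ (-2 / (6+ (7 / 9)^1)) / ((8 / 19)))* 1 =-10868* sqrt(10) / 27 -51623 / 10980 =-1277.58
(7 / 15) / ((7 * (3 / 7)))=7 / 45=0.16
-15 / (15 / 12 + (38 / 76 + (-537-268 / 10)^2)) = -1500 / 31787219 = -0.00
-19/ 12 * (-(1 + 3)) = 19/ 3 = 6.33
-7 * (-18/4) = 63/2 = 31.50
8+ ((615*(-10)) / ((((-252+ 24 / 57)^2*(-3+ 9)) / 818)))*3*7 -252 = -238625981 / 456968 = -522.19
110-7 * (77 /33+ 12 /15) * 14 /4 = 997 /30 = 33.23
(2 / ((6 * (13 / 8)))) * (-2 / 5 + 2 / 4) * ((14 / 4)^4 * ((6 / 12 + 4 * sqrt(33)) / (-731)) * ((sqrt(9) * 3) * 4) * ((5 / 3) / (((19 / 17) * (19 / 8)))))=-76832 * sqrt(33) / 201799 - 9604 / 201799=-2.23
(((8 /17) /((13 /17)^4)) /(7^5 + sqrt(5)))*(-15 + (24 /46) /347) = -19768421602146 /16097228954409551 + 1176201678*sqrt(5) /16097228954409551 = -0.00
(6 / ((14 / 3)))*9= 81 / 7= 11.57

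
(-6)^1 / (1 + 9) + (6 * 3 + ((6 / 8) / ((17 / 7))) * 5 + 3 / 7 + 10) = 69907 / 2380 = 29.37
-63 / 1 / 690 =-0.09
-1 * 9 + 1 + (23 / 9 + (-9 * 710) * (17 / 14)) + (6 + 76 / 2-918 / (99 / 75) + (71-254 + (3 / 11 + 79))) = -5904299 / 693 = -8519.91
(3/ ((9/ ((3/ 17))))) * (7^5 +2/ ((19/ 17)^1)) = 319367/ 323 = 988.75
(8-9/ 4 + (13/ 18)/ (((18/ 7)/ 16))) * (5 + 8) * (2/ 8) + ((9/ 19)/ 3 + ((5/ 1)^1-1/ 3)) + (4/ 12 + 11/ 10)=4869437/ 123120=39.55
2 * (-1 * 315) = -630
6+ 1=7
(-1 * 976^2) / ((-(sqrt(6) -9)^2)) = 952576 / (9 -sqrt(6))^2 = 22199.82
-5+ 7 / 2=-3 / 2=-1.50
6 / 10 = 3 / 5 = 0.60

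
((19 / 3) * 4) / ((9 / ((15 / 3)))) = 380 / 27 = 14.07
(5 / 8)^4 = 625 / 4096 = 0.15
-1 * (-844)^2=-712336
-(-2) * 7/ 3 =14/ 3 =4.67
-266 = -266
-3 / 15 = -0.20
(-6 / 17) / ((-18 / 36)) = 12 / 17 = 0.71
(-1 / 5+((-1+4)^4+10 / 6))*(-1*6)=-2474 / 5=-494.80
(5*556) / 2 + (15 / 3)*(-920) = -3210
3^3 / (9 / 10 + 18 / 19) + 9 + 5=372 / 13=28.62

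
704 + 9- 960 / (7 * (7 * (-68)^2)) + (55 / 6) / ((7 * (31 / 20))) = 940108819 / 1316973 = 713.84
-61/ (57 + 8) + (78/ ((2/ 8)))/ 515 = -0.33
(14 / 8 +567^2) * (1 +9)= 6429815 / 2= 3214907.50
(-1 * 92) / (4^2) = -23 / 4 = -5.75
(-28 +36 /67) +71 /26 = -43083 /1742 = -24.73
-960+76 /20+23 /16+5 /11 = -839791 /880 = -954.31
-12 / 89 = -0.13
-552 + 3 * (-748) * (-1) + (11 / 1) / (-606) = 1025341 / 606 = 1691.98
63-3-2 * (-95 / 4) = 215 / 2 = 107.50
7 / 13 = 0.54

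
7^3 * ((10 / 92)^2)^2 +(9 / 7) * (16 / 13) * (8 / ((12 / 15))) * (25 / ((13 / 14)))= 322413061375 / 756690064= 426.08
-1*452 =-452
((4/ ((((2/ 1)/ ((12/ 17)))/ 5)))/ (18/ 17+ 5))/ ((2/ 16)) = 960/ 103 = 9.32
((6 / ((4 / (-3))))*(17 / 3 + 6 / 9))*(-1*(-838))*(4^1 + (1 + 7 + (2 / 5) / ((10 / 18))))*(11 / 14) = -41771367 / 175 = -238693.53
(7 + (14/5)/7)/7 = 37/35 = 1.06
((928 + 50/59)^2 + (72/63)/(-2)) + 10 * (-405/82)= 862707.64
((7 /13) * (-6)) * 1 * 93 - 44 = -4478 /13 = -344.46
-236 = -236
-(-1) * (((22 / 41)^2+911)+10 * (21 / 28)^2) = 916.91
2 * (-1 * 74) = -148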